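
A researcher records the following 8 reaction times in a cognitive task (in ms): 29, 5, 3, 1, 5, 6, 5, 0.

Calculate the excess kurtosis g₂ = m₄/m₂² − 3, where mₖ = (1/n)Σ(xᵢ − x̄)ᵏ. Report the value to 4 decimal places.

2.5681

x̄ = 6.7500
Σ(xᵢ − x̄)² = 597.5000 ⇒ m₂ = 74.68750
Σ(xᵢ − x̄)⁴ = 248482.1563 ⇒ m₄ = 31060.26953
m₂² = 5578.22266
g₂ = m₄/m₂² − 3 = 5.56813 − 3 ≈ 2.5681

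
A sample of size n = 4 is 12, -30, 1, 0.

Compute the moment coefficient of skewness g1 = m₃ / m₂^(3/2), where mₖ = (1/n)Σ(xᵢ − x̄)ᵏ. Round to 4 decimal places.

x̄ = (12 - 30 + 1 + 0) / 4 = -4.2500
deviations (xᵢ − x̄): 16.2500, -25.7500, 5.2500, 4.2500
Σ(xᵢ − x̄)² = 972.7500 ⇒ m₂ = 972.7500/4 = 243.18750
Σ(xᵢ − x̄)³ = -12561.3750 ⇒ m₃ = -12561.3750/4 = -3140.34375
m₂^(3/2) = 243.18750^(1.5) = 3792.38022
g1 = m₃ / m₂^(3/2) = -3140.34375 / 3792.38022 ≈ -0.8281

-0.8281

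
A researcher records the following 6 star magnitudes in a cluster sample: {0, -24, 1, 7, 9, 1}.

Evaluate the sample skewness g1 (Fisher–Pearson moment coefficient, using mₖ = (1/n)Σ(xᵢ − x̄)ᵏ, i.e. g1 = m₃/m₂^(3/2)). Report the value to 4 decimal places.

-1.4010

x̄ = (0 - 24 + 1 + 7 + 9 + 1) / 6 = -1.0000
deviations (xᵢ − x̄): 1.0000, -23.0000, 2.0000, 8.0000, 10.0000, 2.0000
Σ(xᵢ − x̄)² = 702.0000 ⇒ m₂ = 702.0000/6 = 117.00000
Σ(xᵢ − x̄)³ = -10638.0000 ⇒ m₃ = -10638.0000/6 = -1773.00000
m₂^(3/2) = 117.00000^(1.5) = 1265.54850
g1 = m₃ / m₂^(3/2) = -1773.00000 / 1265.54850 ≈ -1.4010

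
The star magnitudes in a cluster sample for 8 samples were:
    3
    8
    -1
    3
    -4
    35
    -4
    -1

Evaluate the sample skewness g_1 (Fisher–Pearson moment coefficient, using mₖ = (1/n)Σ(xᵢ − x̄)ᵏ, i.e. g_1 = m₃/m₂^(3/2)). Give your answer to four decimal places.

1.8511

x̄ = (3 + 8 - 1 + 3 - 4 + 35 - 4 - 1) / 8 = 4.8750
deviations (xᵢ − x̄): -1.8750, 3.1250, -5.8750, -1.8750, -8.8750, 30.1250, -8.8750, -5.8750
Σ(xᵢ − x̄)² = 1150.8750 ⇒ m₂ = 1150.8750/8 = 143.85938
Σ(xᵢ − x̄)³ = 25552.5938 ⇒ m₃ = 25552.5938/8 = 3194.07422
m₂^(3/2) = 143.85938^(1.5) = 1725.46937
g_1 = m₃ / m₂^(3/2) = 3194.07422 / 1725.46937 ≈ 1.8511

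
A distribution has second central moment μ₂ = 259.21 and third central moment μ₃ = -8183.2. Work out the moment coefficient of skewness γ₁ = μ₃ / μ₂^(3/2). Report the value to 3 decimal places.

σ = √μ₂ = √259.21 = 16.10000
σ³ = μ₂^(3/2) = 4173.28100
γ₁ = μ₃/σ³ = -8183.2 / 4173.28100 ≈ -1.961

-1.961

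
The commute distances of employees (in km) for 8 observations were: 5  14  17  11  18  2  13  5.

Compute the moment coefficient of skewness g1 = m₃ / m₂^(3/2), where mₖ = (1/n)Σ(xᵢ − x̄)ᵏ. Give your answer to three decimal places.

-0.204

x̄ = (5 + 14 + 17 + 11 + 18 + 2 + 13 + 5) / 8 = 10.6250
deviations (xᵢ − x̄): -5.6250, 3.3750, 6.3750, 0.3750, 7.3750, -8.6250, 2.3750, -5.6250
Σ(xᵢ − x̄)² = 249.8750 ⇒ m₂ = 249.8750/8 = 31.23438
Σ(xᵢ − x̄)³ = -285.4688 ⇒ m₃ = -285.4688/8 = -35.68359
m₂^(3/2) = 31.23438^(1.5) = 174.56181
g1 = m₃ / m₂^(3/2) = -35.68359 / 174.56181 ≈ -0.204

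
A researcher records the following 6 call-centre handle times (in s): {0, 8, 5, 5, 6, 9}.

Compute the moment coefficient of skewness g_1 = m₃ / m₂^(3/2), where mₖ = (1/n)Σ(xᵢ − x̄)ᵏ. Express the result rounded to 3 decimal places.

-0.760

x̄ = (0 + 8 + 5 + 5 + 6 + 9) / 6 = 5.5000
deviations (xᵢ − x̄): -5.5000, 2.5000, -0.5000, -0.5000, 0.5000, 3.5000
Σ(xᵢ − x̄)² = 49.5000 ⇒ m₂ = 49.5000/6 = 8.25000
Σ(xᵢ − x̄)³ = -108.0000 ⇒ m₃ = -108.0000/6 = -18.00000
m₂^(3/2) = 8.25000^(1.5) = 23.69632
g_1 = m₃ / m₂^(3/2) = -18.00000 / 23.69632 ≈ -0.760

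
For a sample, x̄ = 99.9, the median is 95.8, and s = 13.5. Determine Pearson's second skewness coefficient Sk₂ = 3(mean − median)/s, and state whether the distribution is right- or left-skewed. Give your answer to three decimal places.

Sk₂ = 3(99.9 − 95.8) / 13.5 = 3 × 4.1000 / 13.5
    = 12.3000 / 13.5 ≈ 0.911
Sk₂ > 0 ⇒ mean > median ⇒ right-skewed (positive skew).

0.911, right-skewed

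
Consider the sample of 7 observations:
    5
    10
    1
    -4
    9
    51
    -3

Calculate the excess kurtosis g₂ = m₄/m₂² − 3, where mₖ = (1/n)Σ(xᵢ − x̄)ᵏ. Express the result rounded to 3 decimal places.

1.435

x̄ = 9.8571
Σ(xᵢ − x̄)² = 2152.8571 ⇒ m₂ = 307.55102
Σ(xᵢ − x̄)⁴ = 2936260.0525 ⇒ m₄ = 419465.72178
m₂² = 94587.63015
g₂ = m₄/m₂² − 3 = 4.43468 − 3 ≈ 1.435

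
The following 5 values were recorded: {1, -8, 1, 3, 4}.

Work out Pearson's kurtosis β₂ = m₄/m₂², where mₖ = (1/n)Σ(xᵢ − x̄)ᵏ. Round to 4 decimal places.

2.9061

x̄ = 0.2000
Σ(xᵢ − x̄)² = 90.8000 ⇒ m₂ = 18.16000
Σ(xᵢ − x̄)⁴ = 4792.0160 ⇒ m₄ = 958.40320
m₂² = 329.78560
β₂ = m₄/m₂² = 958.40320 / 329.78560 ≈ 2.9061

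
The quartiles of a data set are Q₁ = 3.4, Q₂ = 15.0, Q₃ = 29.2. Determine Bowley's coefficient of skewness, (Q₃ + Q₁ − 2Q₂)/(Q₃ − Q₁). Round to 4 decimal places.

0.1008

numerator: Q₃ + Q₁ − 2Q₂ = 29.2 + 3.4 − 2×15.0 = 2.6000
denominator: Q₃ − Q₁ = 29.2 − 3.4 = 25.8000
Bowley skewness = 2.6000 / 25.8000 ≈ 0.1008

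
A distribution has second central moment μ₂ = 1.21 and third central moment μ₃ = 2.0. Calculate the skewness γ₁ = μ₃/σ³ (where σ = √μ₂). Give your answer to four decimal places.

σ = √μ₂ = √1.21 = 1.10000
σ³ = μ₂^(3/2) = 1.33100
γ₁ = μ₃/σ³ = 2.0 / 1.33100 ≈ 1.5026

1.5026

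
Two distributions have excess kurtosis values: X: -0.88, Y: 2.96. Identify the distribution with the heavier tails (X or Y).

Higher excess kurtosis ⇒ heavier tails relative to the normal distribution.
-0.88 vs 2.96: the larger is 2.96, so Y has heavier tails. (Y is leptokurtic — heavier-than-normal tails; the other is platykurtic.)

Y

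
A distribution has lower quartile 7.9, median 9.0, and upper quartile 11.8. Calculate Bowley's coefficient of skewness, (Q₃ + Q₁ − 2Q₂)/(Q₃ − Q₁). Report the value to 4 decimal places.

numerator: Q₃ + Q₁ − 2Q₂ = 11.8 + 7.9 − 2×9.0 = 1.7000
denominator: Q₃ − Q₁ = 11.8 − 7.9 = 3.9000
Bowley skewness = 1.7000 / 3.9000 ≈ 0.4359

0.4359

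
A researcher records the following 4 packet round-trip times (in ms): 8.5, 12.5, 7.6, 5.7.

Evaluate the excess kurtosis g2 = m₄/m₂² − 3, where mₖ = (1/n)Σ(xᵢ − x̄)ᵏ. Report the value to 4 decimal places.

x̄ = 8.5750
Σ(xᵢ − x̄)² = 24.6275 ⇒ m₂ = 6.15688
Σ(xᵢ − x̄)⁴ = 306.5576 ⇒ m₄ = 76.63939
m₂² = 37.90711
g2 = m₄/m₂² − 3 = 2.02177 − 3 ≈ -0.9782

-0.9782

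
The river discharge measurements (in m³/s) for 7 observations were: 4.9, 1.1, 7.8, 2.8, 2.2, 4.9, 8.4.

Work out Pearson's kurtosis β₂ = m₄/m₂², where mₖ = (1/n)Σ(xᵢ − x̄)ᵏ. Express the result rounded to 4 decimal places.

1.6747

x̄ = 4.5857
Σ(xᵢ − x̄)² = 46.1086 ⇒ m₂ = 6.58694
Σ(xᵢ − x̄)⁴ = 508.6194 ⇒ m₄ = 72.65992
m₂² = 43.38776
β₂ = m₄/m₂² = 72.65992 / 43.38776 ≈ 1.6747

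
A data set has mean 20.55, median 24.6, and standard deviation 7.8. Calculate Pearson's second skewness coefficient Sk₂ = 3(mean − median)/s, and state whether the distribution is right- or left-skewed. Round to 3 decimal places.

-1.558, left-skewed

Sk₂ = 3(20.55 − 24.6) / 7.8 = 3 × -4.0500 / 7.8
    = -12.1500 / 7.8 ≈ -1.558
Sk₂ < 0 ⇒ mean < median ⇒ left-skewed (negative skew).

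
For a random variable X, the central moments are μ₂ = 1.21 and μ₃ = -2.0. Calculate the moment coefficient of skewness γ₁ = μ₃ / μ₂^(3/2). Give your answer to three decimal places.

-1.503

σ = √μ₂ = √1.21 = 1.10000
σ³ = μ₂^(3/2) = 1.33100
γ₁ = μ₃/σ³ = -2.0 / 1.33100 ≈ -1.503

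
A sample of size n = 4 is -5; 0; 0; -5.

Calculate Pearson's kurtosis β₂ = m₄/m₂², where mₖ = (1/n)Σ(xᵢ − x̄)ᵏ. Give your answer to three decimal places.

x̄ = -2.5000
Σ(xᵢ − x̄)² = 25.0000 ⇒ m₂ = 6.25000
Σ(xᵢ − x̄)⁴ = 156.2500 ⇒ m₄ = 39.06250
m₂² = 39.06250
β₂ = m₄/m₂² = 39.06250 / 39.06250 ≈ 1.000

1.000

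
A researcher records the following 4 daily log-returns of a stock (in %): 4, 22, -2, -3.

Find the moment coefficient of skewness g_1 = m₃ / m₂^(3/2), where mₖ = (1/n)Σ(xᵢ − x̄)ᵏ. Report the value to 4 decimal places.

x̄ = (4 + 22 - 2 - 3) / 4 = 5.2500
deviations (xᵢ − x̄): -1.2500, 16.7500, -7.2500, -8.2500
Σ(xᵢ − x̄)² = 402.7500 ⇒ m₂ = 402.7500/4 = 100.68750
Σ(xᵢ − x̄)³ = 3754.8750 ⇒ m₃ = 3754.8750/4 = 938.71875
m₂^(3/2) = 100.68750^(1.5) = 1010.33020
g_1 = m₃ / m₂^(3/2) = 938.71875 / 1010.33020 ≈ 0.9291

0.9291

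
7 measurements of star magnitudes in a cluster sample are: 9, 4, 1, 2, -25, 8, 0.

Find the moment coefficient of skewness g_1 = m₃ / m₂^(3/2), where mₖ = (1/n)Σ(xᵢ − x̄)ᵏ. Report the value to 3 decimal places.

x̄ = (9 + 4 + 1 + 2 - 25 + 8 + 0) / 7 = -0.1429
deviations (xᵢ − x̄): 9.1429, 4.1429, 1.1429, 2.1429, -24.8571, 8.1429, 0.1429
Σ(xᵢ − x̄)² = 790.8571 ⇒ m₂ = 790.8571/7 = 112.97959
Σ(xᵢ − x̄)³ = -13972.0408 ⇒ m₃ = -13972.0408/7 = -1996.00583
m₂^(3/2) = 112.97959^(1.5) = 1200.88108
g_1 = m₃ / m₂^(3/2) = -1996.00583 / 1200.88108 ≈ -1.662

-1.662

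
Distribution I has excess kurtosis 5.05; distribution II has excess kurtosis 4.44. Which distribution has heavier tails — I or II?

I

Higher excess kurtosis ⇒ heavier tails relative to the normal distribution.
5.05 vs 4.44: the larger is 5.05, so I has heavier tails.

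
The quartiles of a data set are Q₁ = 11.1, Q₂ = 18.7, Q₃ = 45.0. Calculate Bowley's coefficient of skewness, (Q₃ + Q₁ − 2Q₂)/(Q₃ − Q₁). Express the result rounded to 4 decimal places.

0.5516

numerator: Q₃ + Q₁ − 2Q₂ = 45.0 + 11.1 − 2×18.7 = 18.7000
denominator: Q₃ − Q₁ = 45.0 − 11.1 = 33.9000
Bowley skewness = 18.7000 / 33.9000 ≈ 0.5516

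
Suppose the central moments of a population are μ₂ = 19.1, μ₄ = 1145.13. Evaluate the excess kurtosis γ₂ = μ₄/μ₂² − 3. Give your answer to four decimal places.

0.1390

μ₂² = 19.1² = 364.81000
μ₄/μ₂² = 1145.13 / 364.81000 = 3.13898
γ₂ = 3.13898 − 3 ≈ 0.1390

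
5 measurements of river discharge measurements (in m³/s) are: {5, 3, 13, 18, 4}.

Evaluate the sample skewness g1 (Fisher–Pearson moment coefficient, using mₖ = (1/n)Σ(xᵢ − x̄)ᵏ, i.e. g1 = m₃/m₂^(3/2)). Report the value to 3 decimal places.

0.585

x̄ = (5 + 3 + 13 + 18 + 4) / 5 = 8.6000
deviations (xᵢ − x̄): -3.6000, -5.6000, 4.4000, 9.4000, -4.6000
Σ(xᵢ − x̄)² = 173.2000 ⇒ m₂ = 173.2000/5 = 34.64000
Σ(xᵢ − x̄)³ = 596.1600 ⇒ m₃ = 596.1600/5 = 119.23200
m₂^(3/2) = 34.64000^(1.5) = 203.87634
g1 = m₃ / m₂^(3/2) = 119.23200 / 203.87634 ≈ 0.585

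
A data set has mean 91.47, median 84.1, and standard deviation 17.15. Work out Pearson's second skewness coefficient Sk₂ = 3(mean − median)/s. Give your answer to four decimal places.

1.2892

Sk₂ = 3(91.47 − 84.1) / 17.15 = 3 × 7.3700 / 17.15
    = 22.1100 / 17.15 ≈ 1.2892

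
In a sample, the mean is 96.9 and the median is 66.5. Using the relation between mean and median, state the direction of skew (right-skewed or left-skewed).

right-skewed

mean − median = 96.9 − 66.5 = 30.4
mean > median ⇒ the longer tail is on the right ⇒ right-skewed (positively skewed).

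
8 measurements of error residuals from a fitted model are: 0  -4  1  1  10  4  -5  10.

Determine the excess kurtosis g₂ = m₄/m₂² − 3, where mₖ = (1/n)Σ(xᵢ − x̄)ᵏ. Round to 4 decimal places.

-1.1137

x̄ = 2.1250
Σ(xᵢ − x̄)² = 222.8750 ⇒ m₂ = 27.85938
Σ(xᵢ − x̄)⁴ = 11712.4004 ⇒ m₄ = 1464.05005
m₂² = 776.14478
g₂ = m₄/m₂² − 3 = 1.88631 − 3 ≈ -1.1137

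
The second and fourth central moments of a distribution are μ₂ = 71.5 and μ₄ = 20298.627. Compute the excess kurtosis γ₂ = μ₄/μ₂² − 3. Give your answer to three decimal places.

μ₂² = 71.5² = 5112.25000
μ₄/μ₂² = 20298.627 / 5112.25000 = 3.97059
γ₂ = 3.97059 − 3 ≈ 0.971

0.971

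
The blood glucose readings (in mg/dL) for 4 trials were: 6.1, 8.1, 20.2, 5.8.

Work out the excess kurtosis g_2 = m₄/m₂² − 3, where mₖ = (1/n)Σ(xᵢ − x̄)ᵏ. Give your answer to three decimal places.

x̄ = 10.0500
Σ(xᵢ − x̄)² = 140.4900 ⇒ m₂ = 35.12250
Σ(xᵢ − x̄)⁴ = 11197.7864 ⇒ m₄ = 2799.44661
m₂² = 1233.59001
g_2 = m₄/m₂² − 3 = 2.26935 − 3 ≈ -0.731

-0.731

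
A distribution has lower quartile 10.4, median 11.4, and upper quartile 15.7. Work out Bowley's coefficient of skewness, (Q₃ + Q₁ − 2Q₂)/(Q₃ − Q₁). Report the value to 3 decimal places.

numerator: Q₃ + Q₁ − 2Q₂ = 15.7 + 10.4 − 2×11.4 = 3.3000
denominator: Q₃ − Q₁ = 15.7 − 10.4 = 5.3000
Bowley skewness = 3.3000 / 5.3000 ≈ 0.623

0.623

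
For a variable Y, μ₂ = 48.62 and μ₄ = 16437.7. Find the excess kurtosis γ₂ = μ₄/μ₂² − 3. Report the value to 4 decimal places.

μ₂² = 48.62² = 2363.90440
μ₄/μ₂² = 16437.7 / 2363.90440 = 6.95362
γ₂ = 6.95362 − 3 ≈ 3.9536

3.9536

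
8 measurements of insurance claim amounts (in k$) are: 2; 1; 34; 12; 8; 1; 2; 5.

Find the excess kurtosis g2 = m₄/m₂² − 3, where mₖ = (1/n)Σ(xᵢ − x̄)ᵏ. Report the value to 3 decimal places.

1.816

x̄ = 8.1250
Σ(xᵢ − x̄)² = 870.8750 ⇒ m₂ = 108.85938
Σ(xᵢ − x̄)⁴ = 456541.1504 ⇒ m₄ = 57067.64380
m₂² = 11850.36353
g2 = m₄/m₂² − 3 = 4.81569 − 3 ≈ 1.816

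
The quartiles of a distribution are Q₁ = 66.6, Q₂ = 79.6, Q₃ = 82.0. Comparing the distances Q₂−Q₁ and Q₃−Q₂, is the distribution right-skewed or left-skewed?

Q₂ − Q₁ = 13.0;  Q₃ − Q₂ = 2.4
Q₂ − Q₁ > Q₃ − Q₂ ⇒ the lower half is more spread out ⇒ left-skewed.

left-skewed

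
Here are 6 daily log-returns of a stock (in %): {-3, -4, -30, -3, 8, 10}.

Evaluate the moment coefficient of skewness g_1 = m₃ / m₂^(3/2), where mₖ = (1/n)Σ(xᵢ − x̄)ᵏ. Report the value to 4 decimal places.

-1.0659

x̄ = (-3 - 4 - 30 - 3 + 8 + 10) / 6 = -3.6667
deviations (xᵢ − x̄): 0.6667, -0.3333, -26.3333, 0.6667, 11.6667, 13.6667
Σ(xᵢ − x̄)² = 1017.3333 ⇒ m₂ = 1017.3333/6 = 169.55556
Σ(xᵢ − x̄)³ = -14119.5556 ⇒ m₃ = -14119.5556/6 = -2353.25926
m₂^(3/2) = 169.55556^(1.5) = 2207.84223
g_1 = m₃ / m₂^(3/2) = -2353.25926 / 2207.84223 ≈ -1.0659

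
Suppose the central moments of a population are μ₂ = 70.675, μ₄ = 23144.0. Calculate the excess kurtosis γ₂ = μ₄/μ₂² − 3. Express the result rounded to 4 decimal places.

μ₂² = 70.675² = 4994.95562
μ₄/μ₂² = 23144.0 / 4994.95562 = 4.63347
γ₂ = 4.63347 − 3 ≈ 1.6335

1.6335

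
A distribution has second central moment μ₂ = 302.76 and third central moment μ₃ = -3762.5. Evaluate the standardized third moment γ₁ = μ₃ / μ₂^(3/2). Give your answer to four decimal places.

-0.7142

σ = √μ₂ = √302.76 = 17.40000
σ³ = μ₂^(3/2) = 5268.02400
γ₁ = μ₃/σ³ = -3762.5 / 5268.02400 ≈ -0.7142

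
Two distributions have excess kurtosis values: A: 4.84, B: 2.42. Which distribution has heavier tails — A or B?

A

Higher excess kurtosis ⇒ heavier tails relative to the normal distribution.
4.84 vs 2.42: the larger is 4.84, so A has heavier tails.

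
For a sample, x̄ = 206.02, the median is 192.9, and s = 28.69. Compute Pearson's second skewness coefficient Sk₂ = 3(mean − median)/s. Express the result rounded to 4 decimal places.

Sk₂ = 3(206.02 − 192.9) / 28.69 = 3 × 13.1200 / 28.69
    = 39.3600 / 28.69 ≈ 1.3719

1.3719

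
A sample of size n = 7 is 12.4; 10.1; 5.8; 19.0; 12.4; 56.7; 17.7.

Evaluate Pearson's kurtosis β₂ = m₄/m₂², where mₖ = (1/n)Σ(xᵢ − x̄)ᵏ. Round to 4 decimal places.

x̄ = 19.1571
Σ(xᵢ − x̄)² = 1763.3771 ⇒ m₂ = 251.91102
Σ(xᵢ − x̄)⁴ = 2029329.2595 ⇒ m₄ = 289904.17993
m₂² = 63459.16220
β₂ = m₄/m₂² = 289904.17993 / 63459.16220 ≈ 4.5684

4.5684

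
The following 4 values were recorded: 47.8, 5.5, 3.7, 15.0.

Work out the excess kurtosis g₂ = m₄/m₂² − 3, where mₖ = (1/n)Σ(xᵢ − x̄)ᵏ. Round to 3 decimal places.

x̄ = 18.0000
Σ(xᵢ − x̄)² = 1257.7800 ⇒ m₂ = 314.44500
Σ(xᵢ − x̄)⁴ = 854926.2642 ⇒ m₄ = 213731.56605
m₂² = 98875.65802
g₂ = m₄/m₂² − 3 = 2.16162 − 3 ≈ -0.838

-0.838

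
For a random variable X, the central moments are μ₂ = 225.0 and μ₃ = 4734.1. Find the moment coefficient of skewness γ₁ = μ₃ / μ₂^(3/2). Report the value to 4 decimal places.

1.4027

σ = √μ₂ = √225.0 = 15.00000
σ³ = μ₂^(3/2) = 3375.00000
γ₁ = μ₃/σ³ = 4734.1 / 3375.00000 ≈ 1.4027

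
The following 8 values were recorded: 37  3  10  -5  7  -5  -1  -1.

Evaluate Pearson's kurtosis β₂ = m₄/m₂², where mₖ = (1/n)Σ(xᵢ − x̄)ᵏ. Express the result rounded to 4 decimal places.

x̄ = 5.6250
Σ(xᵢ − x̄)² = 1325.8750 ⇒ m₂ = 165.73438
Σ(xᵢ − x̄)⁴ = 998783.6816 ⇒ m₄ = 124847.96021
m₂² = 27467.88306
β₂ = m₄/m₂² = 124847.96021 / 27467.88306 ≈ 4.5452

4.5452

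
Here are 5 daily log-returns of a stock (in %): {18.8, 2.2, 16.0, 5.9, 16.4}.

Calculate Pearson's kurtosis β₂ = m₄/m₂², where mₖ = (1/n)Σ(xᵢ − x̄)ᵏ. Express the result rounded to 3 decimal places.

1.410

x̄ = 11.8600
Σ(xᵢ − x̄)² = 214.7520 ⇒ m₂ = 42.95040
Σ(xᵢ − x̄)⁴ = 13007.9216 ⇒ m₄ = 2601.58432
m₂² = 1844.73686
β₂ = m₄/m₂² = 2601.58432 / 1844.73686 ≈ 1.410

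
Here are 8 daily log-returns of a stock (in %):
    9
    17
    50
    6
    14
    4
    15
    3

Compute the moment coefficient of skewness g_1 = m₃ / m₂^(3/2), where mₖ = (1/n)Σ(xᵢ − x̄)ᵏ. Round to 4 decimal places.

x̄ = (9 + 17 + 50 + 6 + 14 + 4 + 15 + 3) / 8 = 14.7500
deviations (xᵢ − x̄): -5.7500, 2.2500, 35.2500, -8.7500, -0.7500, -10.7500, 0.2500, -11.7500
Σ(xᵢ − x̄)² = 1611.5000 ⇒ m₂ = 1611.5000/8 = 201.43750
Σ(xᵢ − x̄)³ = 40086.7500 ⇒ m₃ = 40086.7500/8 = 5010.84375
m₂^(3/2) = 201.43750^(1.5) = 2858.97583
g_1 = m₃ / m₂^(3/2) = 5010.84375 / 2858.97583 ≈ 1.7527

1.7527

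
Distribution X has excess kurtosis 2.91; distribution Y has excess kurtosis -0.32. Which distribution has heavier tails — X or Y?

X

Higher excess kurtosis ⇒ heavier tails relative to the normal distribution.
2.91 vs -0.32: the larger is 2.91, so X has heavier tails. (X is leptokurtic — heavier-than-normal tails; the other is platykurtic.)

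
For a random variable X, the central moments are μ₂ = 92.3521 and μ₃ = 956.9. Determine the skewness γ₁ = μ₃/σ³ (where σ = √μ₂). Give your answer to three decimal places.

σ = √μ₂ = √92.3521 = 9.61000
σ³ = μ₂^(3/2) = 887.50368
γ₁ = μ₃/σ³ = 956.9 / 887.50368 ≈ 1.078

1.078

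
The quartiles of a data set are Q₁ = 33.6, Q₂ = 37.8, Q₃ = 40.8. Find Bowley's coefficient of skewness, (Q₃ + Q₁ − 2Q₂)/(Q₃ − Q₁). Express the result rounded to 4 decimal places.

-0.1667

numerator: Q₃ + Q₁ − 2Q₂ = 40.8 + 33.6 − 2×37.8 = -1.2000
denominator: Q₃ − Q₁ = 40.8 − 33.6 = 7.2000
Bowley skewness = -1.2000 / 7.2000 ≈ -0.1667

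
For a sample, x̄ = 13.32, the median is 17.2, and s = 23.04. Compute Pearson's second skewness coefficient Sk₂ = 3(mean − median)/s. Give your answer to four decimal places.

-0.5052

Sk₂ = 3(13.32 − 17.2) / 23.04 = 3 × -3.8800 / 23.04
    = -11.6400 / 23.04 ≈ -0.5052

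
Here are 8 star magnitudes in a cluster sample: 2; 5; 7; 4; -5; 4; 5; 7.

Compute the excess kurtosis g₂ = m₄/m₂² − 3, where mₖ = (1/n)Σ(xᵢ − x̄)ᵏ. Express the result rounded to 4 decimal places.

1.3059

x̄ = 3.6250
Σ(xᵢ − x̄)² = 103.8750 ⇒ m₂ = 12.98438
Σ(xᵢ − x̄)⁴ = 5807.6191 ⇒ m₄ = 725.95239
m₂² = 168.59399
g₂ = m₄/m₂² − 3 = 4.30592 − 3 ≈ 1.3059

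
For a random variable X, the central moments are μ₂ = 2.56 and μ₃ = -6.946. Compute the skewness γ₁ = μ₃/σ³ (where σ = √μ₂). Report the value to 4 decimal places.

-1.6958

σ = √μ₂ = √2.56 = 1.60000
σ³ = μ₂^(3/2) = 4.09600
γ₁ = μ₃/σ³ = -6.946 / 4.09600 ≈ -1.6958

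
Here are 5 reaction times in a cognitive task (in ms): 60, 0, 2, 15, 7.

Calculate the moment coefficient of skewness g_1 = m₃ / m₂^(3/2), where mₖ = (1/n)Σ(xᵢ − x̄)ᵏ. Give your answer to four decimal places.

x̄ = (60 + 0 + 2 + 15 + 7) / 5 = 16.8000
deviations (xᵢ − x̄): 43.2000, -16.8000, -14.8000, -1.8000, -9.8000
Σ(xᵢ − x̄)² = 2466.8000 ⇒ m₂ = 2466.8000/5 = 493.36000
Σ(xᵢ − x̄)³ = 71691.1200 ⇒ m₃ = 71691.1200/5 = 14338.22400
m₂^(3/2) = 493.36000^(1.5) = 10958.36857
g_1 = m₃ / m₂^(3/2) = 14338.22400 / 10958.36857 ≈ 1.3084

1.3084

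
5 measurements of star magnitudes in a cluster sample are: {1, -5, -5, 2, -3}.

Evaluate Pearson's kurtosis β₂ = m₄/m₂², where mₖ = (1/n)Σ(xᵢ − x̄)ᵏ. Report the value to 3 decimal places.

1.291

x̄ = -2.0000
Σ(xᵢ − x̄)² = 44.0000 ⇒ m₂ = 8.80000
Σ(xᵢ − x̄)⁴ = 500.0000 ⇒ m₄ = 100.00000
m₂² = 77.44000
β₂ = m₄/m₂² = 100.00000 / 77.44000 ≈ 1.291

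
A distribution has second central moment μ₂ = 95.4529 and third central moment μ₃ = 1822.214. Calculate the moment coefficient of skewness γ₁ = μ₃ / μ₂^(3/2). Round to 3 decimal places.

σ = √μ₂ = √95.4529 = 9.77000
σ³ = μ₂^(3/2) = 932.57483
γ₁ = μ₃/σ³ = 1822.214 / 932.57483 ≈ 1.954

1.954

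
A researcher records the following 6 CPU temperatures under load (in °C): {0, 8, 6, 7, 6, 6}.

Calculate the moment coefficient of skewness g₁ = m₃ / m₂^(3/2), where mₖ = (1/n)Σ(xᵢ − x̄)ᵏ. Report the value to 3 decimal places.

-1.450

x̄ = (0 + 8 + 6 + 7 + 6 + 6) / 6 = 5.5000
deviations (xᵢ − x̄): -5.5000, 2.5000, 0.5000, 1.5000, 0.5000, 0.5000
Σ(xᵢ − x̄)² = 39.5000 ⇒ m₂ = 39.5000/6 = 6.58333
Σ(xᵢ − x̄)³ = -147.0000 ⇒ m₃ = -147.0000/6 = -24.50000
m₂^(3/2) = 6.58333^(1.5) = 16.89152
g₁ = m₃ / m₂^(3/2) = -24.50000 / 16.89152 ≈ -1.450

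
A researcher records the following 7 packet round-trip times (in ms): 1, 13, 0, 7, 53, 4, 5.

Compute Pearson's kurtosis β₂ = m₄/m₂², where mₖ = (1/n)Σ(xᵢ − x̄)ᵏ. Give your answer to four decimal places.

4.6793

x̄ = 11.8571
Σ(xᵢ − x̄)² = 2084.8571 ⇒ m₂ = 297.83673
Σ(xᵢ − x̄)⁴ = 2905592.2974 ⇒ m₄ = 415084.61391
m₂² = 88706.72053
β₂ = m₄/m₂² = 415084.61391 / 88706.72053 ≈ 4.6793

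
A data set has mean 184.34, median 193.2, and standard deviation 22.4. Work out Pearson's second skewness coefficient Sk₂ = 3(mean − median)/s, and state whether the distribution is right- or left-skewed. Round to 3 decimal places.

Sk₂ = 3(184.34 − 193.2) / 22.4 = 3 × -8.8600 / 22.4
    = -26.5800 / 22.4 ≈ -1.187
Sk₂ < 0 ⇒ mean < median ⇒ left-skewed (negative skew).

-1.187, left-skewed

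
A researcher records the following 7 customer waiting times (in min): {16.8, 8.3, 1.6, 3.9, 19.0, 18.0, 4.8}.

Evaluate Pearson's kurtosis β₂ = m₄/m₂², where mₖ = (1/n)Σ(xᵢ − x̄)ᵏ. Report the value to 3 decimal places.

x̄ = 10.3429
Σ(xᵢ − x̄)² = 328.1171 ⇒ m₂ = 46.87388
Σ(xᵢ − x̄)⁴ = 19320.2094 ⇒ m₄ = 2760.02992
m₂² = 2197.16040
β₂ = m₄/m₂² = 2760.02992 / 2197.16040 ≈ 1.256

1.256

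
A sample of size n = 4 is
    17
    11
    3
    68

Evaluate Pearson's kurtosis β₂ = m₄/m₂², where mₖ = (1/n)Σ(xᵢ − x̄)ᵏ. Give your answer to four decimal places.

x̄ = 24.7500
Σ(xᵢ − x̄)² = 2592.7500 ⇒ m₂ = 648.18750
Σ(xᵢ − x̄)⁴ = 3762144.3281 ⇒ m₄ = 940536.08203
m₂² = 420147.03516
β₂ = m₄/m₂² = 940536.08203 / 420147.03516 ≈ 2.2386

2.2386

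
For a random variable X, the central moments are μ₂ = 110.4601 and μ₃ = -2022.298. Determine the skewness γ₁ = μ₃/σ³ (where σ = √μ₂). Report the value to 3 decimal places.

σ = √μ₂ = √110.4601 = 10.51000
σ³ = μ₂^(3/2) = 1160.93565
γ₁ = μ₃/σ³ = -2022.298 / 1160.93565 ≈ -1.742

-1.742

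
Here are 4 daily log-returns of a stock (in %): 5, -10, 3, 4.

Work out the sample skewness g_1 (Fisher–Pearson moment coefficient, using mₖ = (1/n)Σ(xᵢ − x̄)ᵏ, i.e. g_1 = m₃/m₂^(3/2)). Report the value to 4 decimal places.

x̄ = (5 - 10 + 3 + 4) / 4 = 0.5000
deviations (xᵢ − x̄): 4.5000, -10.5000, 2.5000, 3.5000
Σ(xᵢ − x̄)² = 149.0000 ⇒ m₂ = 149.0000/4 = 37.25000
Σ(xᵢ − x̄)³ = -1008.0000 ⇒ m₃ = -1008.0000/4 = -252.00000
m₂^(3/2) = 37.25000^(1.5) = 227.34710
g_1 = m₃ / m₂^(3/2) = -252.00000 / 227.34710 ≈ -1.1084

-1.1084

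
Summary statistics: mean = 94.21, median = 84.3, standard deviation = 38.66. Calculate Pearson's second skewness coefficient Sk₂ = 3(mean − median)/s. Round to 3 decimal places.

Sk₂ = 3(94.21 − 84.3) / 38.66 = 3 × 9.9100 / 38.66
    = 29.7300 / 38.66 ≈ 0.769

0.769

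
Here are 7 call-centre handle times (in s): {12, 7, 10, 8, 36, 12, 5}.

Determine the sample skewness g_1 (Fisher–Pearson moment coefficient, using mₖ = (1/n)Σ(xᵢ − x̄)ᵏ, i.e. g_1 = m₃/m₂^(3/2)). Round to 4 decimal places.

1.7856

x̄ = (12 + 7 + 10 + 8 + 36 + 12 + 5) / 7 = 12.8571
deviations (xᵢ − x̄): -0.8571, -5.8571, -2.8571, -4.8571, 23.1429, -0.8571, -7.8571
Σ(xᵢ − x̄)² = 664.8571 ⇒ m₂ = 664.8571/7 = 94.97959
Σ(xᵢ − x̄)³ = 11569.9592 ⇒ m₃ = 11569.9592/7 = 1652.85131
m₂^(3/2) = 94.97959^(1.5) = 925.64711
g_1 = m₃ / m₂^(3/2) = 1652.85131 / 925.64711 ≈ 1.7856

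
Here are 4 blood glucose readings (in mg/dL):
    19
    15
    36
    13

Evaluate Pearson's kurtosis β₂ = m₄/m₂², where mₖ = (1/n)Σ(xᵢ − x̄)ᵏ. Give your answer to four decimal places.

x̄ = 20.7500
Σ(xᵢ − x̄)² = 328.7500 ⇒ m₂ = 82.18750
Σ(xᵢ − x̄)⁴ = 58795.3281 ⇒ m₄ = 14698.83203
m₂² = 6754.78516
β₂ = m₄/m₂² = 14698.83203 / 6754.78516 ≈ 2.1761

2.1761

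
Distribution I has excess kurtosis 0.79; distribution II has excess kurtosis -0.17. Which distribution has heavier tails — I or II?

Higher excess kurtosis ⇒ heavier tails relative to the normal distribution.
0.79 vs -0.17: the larger is 0.79, so I has heavier tails. (I is leptokurtic — heavier-than-normal tails; the other is platykurtic.)

I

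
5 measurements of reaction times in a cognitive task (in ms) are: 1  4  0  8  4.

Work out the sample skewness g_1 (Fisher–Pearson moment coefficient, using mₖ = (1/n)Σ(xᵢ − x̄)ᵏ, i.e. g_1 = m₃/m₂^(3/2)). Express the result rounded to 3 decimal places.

x̄ = (1 + 4 + 0 + 8 + 4) / 5 = 3.4000
deviations (xᵢ − x̄): -2.4000, 0.6000, -3.4000, 4.6000, 0.6000
Σ(xᵢ − x̄)² = 39.2000 ⇒ m₂ = 39.2000/5 = 7.84000
Σ(xᵢ − x̄)³ = 44.6400 ⇒ m₃ = 44.6400/5 = 8.92800
m₂^(3/2) = 7.84000^(1.5) = 21.95200
g_1 = m₃ / m₂^(3/2) = 8.92800 / 21.95200 ≈ 0.407

0.407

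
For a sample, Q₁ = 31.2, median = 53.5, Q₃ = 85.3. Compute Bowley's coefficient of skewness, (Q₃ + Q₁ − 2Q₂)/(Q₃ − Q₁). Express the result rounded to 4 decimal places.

0.1756

numerator: Q₃ + Q₁ − 2Q₂ = 85.3 + 31.2 − 2×53.5 = 9.5000
denominator: Q₃ − Q₁ = 85.3 − 31.2 = 54.1000
Bowley skewness = 9.5000 / 54.1000 ≈ 0.1756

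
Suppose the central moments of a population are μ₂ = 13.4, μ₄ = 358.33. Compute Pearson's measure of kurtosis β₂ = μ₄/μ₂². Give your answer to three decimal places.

1.996

μ₂² = 13.4² = 179.56000
μ₄/μ₂² = 358.33 / 179.56000 = 1.99560
β₂ ≈ 1.996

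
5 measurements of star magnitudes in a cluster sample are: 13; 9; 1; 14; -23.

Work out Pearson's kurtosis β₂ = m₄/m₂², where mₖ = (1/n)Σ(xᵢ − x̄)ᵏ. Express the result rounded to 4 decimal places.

x̄ = 2.8000
Σ(xᵢ − x̄)² = 936.8000 ⇒ m₂ = 187.36000
Σ(xᵢ − x̄)⁴ = 471124.2560 ⇒ m₄ = 94224.85120
m₂² = 35103.76960
β₂ = m₄/m₂² = 94224.85120 / 35103.76960 ≈ 2.6842

2.6842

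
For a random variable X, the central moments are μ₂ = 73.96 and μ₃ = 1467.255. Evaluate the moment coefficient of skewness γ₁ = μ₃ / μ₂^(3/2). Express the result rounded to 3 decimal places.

2.307

σ = √μ₂ = √73.96 = 8.60000
σ³ = μ₂^(3/2) = 636.05600
γ₁ = μ₃/σ³ = 1467.255 / 636.05600 ≈ 2.307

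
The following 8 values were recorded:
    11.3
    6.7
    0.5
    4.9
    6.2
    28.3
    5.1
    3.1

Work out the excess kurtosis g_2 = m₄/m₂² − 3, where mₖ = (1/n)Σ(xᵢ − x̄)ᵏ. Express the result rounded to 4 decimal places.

x̄ = 8.2625
Σ(xᵢ − x̄)² = 525.6388 ⇒ m₂ = 65.70484
Σ(xᵢ − x̄)⁴ = 165881.5569 ⇒ m₄ = 20735.19461
m₂² = 4317.12649
g_2 = m₄/m₂² − 3 = 4.80301 − 3 ≈ 1.8030

1.8030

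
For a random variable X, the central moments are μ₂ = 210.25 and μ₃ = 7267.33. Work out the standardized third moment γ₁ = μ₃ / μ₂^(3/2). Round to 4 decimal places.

σ = √μ₂ = √210.25 = 14.50000
σ³ = μ₂^(3/2) = 3048.62500
γ₁ = μ₃/σ³ = 7267.33 / 3048.62500 ≈ 2.3838

2.3838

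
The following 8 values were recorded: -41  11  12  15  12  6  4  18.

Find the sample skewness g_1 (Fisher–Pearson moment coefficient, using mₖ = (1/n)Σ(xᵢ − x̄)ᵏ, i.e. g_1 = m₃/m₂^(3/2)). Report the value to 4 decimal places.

-2.0214

x̄ = (-41 + 11 + 12 + 15 + 12 + 6 + 4 + 18) / 8 = 4.6250
deviations (xᵢ − x̄): -45.6250, 6.3750, 7.3750, 10.3750, 7.3750, 1.3750, -0.6250, 13.3750
Σ(xᵢ − x̄)² = 2519.8750 ⇒ m₂ = 2519.8750/8 = 314.98438
Σ(xᵢ − x̄)³ = -90401.7188 ⇒ m₃ = -90401.7188/8 = -11300.21484
m₂^(3/2) = 314.98438^(1.5) = 5590.27943
g_1 = m₃ / m₂^(3/2) = -11300.21484 / 5590.27943 ≈ -2.0214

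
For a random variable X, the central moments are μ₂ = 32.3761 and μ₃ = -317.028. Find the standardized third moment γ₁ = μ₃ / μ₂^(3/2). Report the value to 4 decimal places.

-1.7209

σ = √μ₂ = √32.3761 = 5.69000
σ³ = μ₂^(3/2) = 184.22001
γ₁ = μ₃/σ³ = -317.028 / 184.22001 ≈ -1.7209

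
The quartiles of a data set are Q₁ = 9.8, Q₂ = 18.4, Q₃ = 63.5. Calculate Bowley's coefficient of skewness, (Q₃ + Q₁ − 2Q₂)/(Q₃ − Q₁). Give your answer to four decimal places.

numerator: Q₃ + Q₁ − 2Q₂ = 63.5 + 9.8 − 2×18.4 = 36.5000
denominator: Q₃ − Q₁ = 63.5 − 9.8 = 53.7000
Bowley skewness = 36.5000 / 53.7000 ≈ 0.6797

0.6797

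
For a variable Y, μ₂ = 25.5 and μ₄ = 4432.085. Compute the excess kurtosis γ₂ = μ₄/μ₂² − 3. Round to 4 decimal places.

μ₂² = 25.5² = 650.25000
μ₄/μ₂² = 4432.085 / 650.25000 = 6.81597
γ₂ = 6.81597 − 3 ≈ 3.8160

3.8160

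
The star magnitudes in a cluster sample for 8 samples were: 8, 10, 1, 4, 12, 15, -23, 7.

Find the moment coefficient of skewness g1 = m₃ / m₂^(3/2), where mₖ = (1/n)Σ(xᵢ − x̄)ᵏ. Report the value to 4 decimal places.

-1.6780

x̄ = (8 + 10 + 1 + 4 + 12 + 15 - 23 + 7) / 8 = 4.2500
deviations (xᵢ − x̄): 3.7500, 5.7500, -3.2500, -0.2500, 7.7500, 10.7500, -27.2500, 2.7500
Σ(xᵢ − x̄)² = 983.5000 ⇒ m₂ = 983.5000/8 = 122.93750
Σ(xᵢ − x̄)³ = -18297.7500 ⇒ m₃ = -18297.7500/8 = -2287.21875
m₂^(3/2) = 122.93750^(1.5) = 1363.09638
g1 = m₃ / m₂^(3/2) = -2287.21875 / 1363.09638 ≈ -1.6780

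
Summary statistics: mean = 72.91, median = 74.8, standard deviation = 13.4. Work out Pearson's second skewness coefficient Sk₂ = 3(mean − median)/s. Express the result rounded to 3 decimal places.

-0.423

Sk₂ = 3(72.91 − 74.8) / 13.4 = 3 × -1.8900 / 13.4
    = -5.6700 / 13.4 ≈ -0.423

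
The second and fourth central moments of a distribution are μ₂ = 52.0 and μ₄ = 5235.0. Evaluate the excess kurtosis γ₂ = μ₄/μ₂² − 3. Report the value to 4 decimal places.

-1.0640

μ₂² = 52.0² = 2704.00000
μ₄/μ₂² = 5235.0 / 2704.00000 = 1.93602
γ₂ = 1.93602 − 3 ≈ -1.0640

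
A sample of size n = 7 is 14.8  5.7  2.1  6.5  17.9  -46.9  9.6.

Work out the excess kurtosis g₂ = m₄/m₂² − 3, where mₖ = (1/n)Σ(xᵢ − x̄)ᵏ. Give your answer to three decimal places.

1.628

x̄ = 1.3857
Σ(xᵢ − x̄)² = 2896.9286 ⇒ m₂ = 413.84694
Σ(xᵢ − x̄)⁴ = 5548280.0711 ⇒ m₄ = 792611.43873
m₂² = 171269.28873
g₂ = m₄/m₂² − 3 = 4.62787 − 3 ≈ 1.628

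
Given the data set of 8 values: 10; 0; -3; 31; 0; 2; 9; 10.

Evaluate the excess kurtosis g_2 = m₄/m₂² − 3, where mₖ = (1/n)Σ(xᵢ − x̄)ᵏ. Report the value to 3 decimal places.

0.927

x̄ = 7.3750
Σ(xᵢ − x̄)² = 819.8750 ⇒ m₂ = 102.48438
Σ(xᵢ − x̄)⁴ = 329960.7441 ⇒ m₄ = 41245.09302
m₂² = 10503.04712
g_2 = m₄/m₂² − 3 = 3.92696 − 3 ≈ 0.927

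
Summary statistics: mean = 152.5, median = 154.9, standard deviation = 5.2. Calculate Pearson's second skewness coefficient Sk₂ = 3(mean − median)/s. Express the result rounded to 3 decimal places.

-1.385

Sk₂ = 3(152.5 − 154.9) / 5.2 = 3 × -2.4000 / 5.2
    = -7.2000 / 5.2 ≈ -1.385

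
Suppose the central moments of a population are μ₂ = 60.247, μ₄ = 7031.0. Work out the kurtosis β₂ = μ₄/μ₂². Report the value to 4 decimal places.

1.9371

μ₂² = 60.247² = 3629.70101
μ₄/μ₂² = 7031.0 / 3629.70101 = 1.93707
β₂ ≈ 1.9371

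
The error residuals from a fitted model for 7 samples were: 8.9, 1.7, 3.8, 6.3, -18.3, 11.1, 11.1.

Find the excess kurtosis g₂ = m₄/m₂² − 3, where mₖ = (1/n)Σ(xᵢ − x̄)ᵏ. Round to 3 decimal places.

1.112

x̄ = 3.5143
Σ(xᵢ − x̄)² = 631.0886 ⇒ m₂ = 90.15551
Σ(xᵢ − x̄)⁴ = 233980.4664 ⇒ m₄ = 33425.78092
m₂² = 8128.01602
g₂ = m₄/m₂² − 3 = 4.11242 − 3 ≈ 1.112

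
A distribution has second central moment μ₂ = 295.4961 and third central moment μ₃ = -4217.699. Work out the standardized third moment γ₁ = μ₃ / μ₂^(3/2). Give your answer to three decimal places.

-0.830

σ = √μ₂ = √295.4961 = 17.19000
σ³ = μ₂^(3/2) = 5079.57796
γ₁ = μ₃/σ³ = -4217.699 / 5079.57796 ≈ -0.830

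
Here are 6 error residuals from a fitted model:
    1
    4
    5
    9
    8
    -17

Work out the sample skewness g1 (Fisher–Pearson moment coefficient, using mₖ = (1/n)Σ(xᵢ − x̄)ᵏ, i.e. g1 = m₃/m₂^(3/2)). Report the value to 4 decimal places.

x̄ = (1 + 4 + 5 + 9 + 8 - 17) / 6 = 1.6667
deviations (xᵢ − x̄): -0.6667, 2.3333, 3.3333, 7.3333, 6.3333, -18.6667
Σ(xᵢ − x̄)² = 459.3333 ⇒ m₂ = 459.3333/6 = 76.55556
Σ(xᵢ − x̄)³ = -5806.4444 ⇒ m₃ = -5806.4444/6 = -967.74074
m₂^(3/2) = 76.55556^(1.5) = 669.83073
g1 = m₃ / m₂^(3/2) = -967.74074 / 669.83073 ≈ -1.4448

-1.4448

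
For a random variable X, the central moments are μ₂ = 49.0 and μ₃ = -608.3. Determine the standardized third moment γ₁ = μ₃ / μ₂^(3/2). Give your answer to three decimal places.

σ = √μ₂ = √49.0 = 7.00000
σ³ = μ₂^(3/2) = 343.00000
γ₁ = μ₃/σ³ = -608.3 / 343.00000 ≈ -1.773

-1.773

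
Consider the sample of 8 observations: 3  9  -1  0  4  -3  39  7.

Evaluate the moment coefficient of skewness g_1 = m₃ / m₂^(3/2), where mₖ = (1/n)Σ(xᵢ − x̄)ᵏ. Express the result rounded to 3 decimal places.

1.877

x̄ = (3 + 9 - 1 + 0 + 4 - 3 + 39 + 7) / 8 = 7.2500
deviations (xᵢ − x̄): -4.2500, 1.7500, -8.2500, -7.2500, -3.2500, -10.2500, 31.7500, -0.2500
Σ(xᵢ − x̄)² = 1265.5000 ⇒ m₂ = 1265.5000/8 = 158.18750
Σ(xᵢ − x̄)³ = 29880.7500 ⇒ m₃ = 29880.7500/8 = 3735.09375
m₂^(3/2) = 158.18750^(1.5) = 1989.56551
g_1 = m₃ / m₂^(3/2) = 3735.09375 / 1989.56551 ≈ 1.877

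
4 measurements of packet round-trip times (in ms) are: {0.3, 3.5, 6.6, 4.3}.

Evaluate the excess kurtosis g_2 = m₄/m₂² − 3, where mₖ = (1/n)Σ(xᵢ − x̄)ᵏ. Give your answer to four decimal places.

-1.0416

x̄ = 3.6750
Σ(xᵢ − x̄)² = 20.3675 ⇒ m₂ = 5.09188
Σ(xᵢ − x̄)⁴ = 203.0986 ⇒ m₄ = 50.77465
m₂² = 25.92719
g_2 = m₄/m₂² − 3 = 1.95836 − 3 ≈ -1.0416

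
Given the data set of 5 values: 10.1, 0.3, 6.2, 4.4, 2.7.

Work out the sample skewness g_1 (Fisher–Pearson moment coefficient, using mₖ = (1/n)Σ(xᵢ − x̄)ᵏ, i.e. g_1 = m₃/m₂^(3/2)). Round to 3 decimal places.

x̄ = (10.1 + 0.3 + 6.2 + 4.4 + 2.7) / 5 = 4.7400
deviations (xᵢ − x̄): 5.3600, -4.4400, 1.4600, -0.3400, -2.0400
Σ(xᵢ − x̄)² = 54.8520 ⇒ m₂ = 54.8520/5 = 10.97040
Σ(xᵢ − x̄)³ = 61.0454 ⇒ m₃ = 61.0454/5 = 12.20909
m₂^(3/2) = 10.97040^(1.5) = 36.33571
g_1 = m₃ / m₂^(3/2) = 12.20909 / 36.33571 ≈ 0.336

0.336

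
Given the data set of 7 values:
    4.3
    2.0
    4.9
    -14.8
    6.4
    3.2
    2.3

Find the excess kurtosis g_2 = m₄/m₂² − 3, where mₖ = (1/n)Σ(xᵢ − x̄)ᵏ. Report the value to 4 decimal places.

1.7651

x̄ = 1.1857
Σ(xᵢ − x̄)² = 312.1886 ⇒ m₂ = 44.59837
Σ(xᵢ − x̄)⁴ = 66344.3226 ⇒ m₄ = 9477.76038
m₂² = 1989.01437
g_2 = m₄/m₂² − 3 = 4.76505 − 3 ≈ 1.7651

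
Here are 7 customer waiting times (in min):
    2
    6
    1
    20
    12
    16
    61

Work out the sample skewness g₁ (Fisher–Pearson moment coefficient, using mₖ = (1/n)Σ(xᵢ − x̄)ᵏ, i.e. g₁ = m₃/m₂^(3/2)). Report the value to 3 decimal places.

x̄ = (2 + 6 + 1 + 20 + 12 + 16 + 61) / 7 = 16.8571
deviations (xᵢ − x̄): -14.8571, -10.8571, -15.8571, 3.1429, -4.8571, -0.8571, 44.1429
Σ(xᵢ − x̄)² = 2572.8571 ⇒ m₂ = 2572.8571/7 = 367.55102
Σ(xᵢ − x̄)³ = 77385.6735 ⇒ m₃ = 77385.6735/7 = 11055.09621
m₂^(3/2) = 367.55102^(1.5) = 7046.54856
g₁ = m₃ / m₂^(3/2) = 11055.09621 / 7046.54856 ≈ 1.569

1.569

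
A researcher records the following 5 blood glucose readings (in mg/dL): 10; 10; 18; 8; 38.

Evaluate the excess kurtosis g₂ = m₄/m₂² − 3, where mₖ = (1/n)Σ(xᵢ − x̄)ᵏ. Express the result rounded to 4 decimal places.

-0.2460

x̄ = 16.8000
Σ(xᵢ − x̄)² = 620.8000 ⇒ m₂ = 124.16000
Σ(xᵢ − x̄)⁴ = 212271.6160 ⇒ m₄ = 42454.32320
m₂² = 15415.70560
g₂ = m₄/m₂² − 3 = 2.75397 − 3 ≈ -0.2460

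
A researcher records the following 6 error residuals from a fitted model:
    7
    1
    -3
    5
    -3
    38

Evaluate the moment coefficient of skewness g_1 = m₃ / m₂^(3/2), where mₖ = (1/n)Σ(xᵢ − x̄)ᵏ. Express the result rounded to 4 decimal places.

1.5193

x̄ = (7 + 1 - 3 + 5 - 3 + 38) / 6 = 7.5000
deviations (xᵢ − x̄): -0.5000, -6.5000, -10.5000, -2.5000, -10.5000, 30.5000
Σ(xᵢ − x̄)² = 1199.5000 ⇒ m₂ = 1199.5000/6 = 199.91667
Σ(xᵢ − x̄)³ = 25767.0000 ⇒ m₃ = 25767.0000/6 = 4294.50000
m₂^(3/2) = 199.91667^(1.5) = 2826.65954
g_1 = m₃ / m₂^(3/2) = 4294.50000 / 2826.65954 ≈ 1.5193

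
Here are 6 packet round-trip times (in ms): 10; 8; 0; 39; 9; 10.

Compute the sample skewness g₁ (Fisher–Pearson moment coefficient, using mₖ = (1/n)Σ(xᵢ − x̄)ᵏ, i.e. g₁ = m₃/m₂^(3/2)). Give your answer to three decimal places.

1.447

x̄ = (10 + 8 + 0 + 39 + 9 + 10) / 6 = 12.6667
deviations (xᵢ − x̄): -2.6667, -4.6667, -12.6667, 26.3333, -3.6667, -2.6667
Σ(xᵢ − x̄)² = 903.3333 ⇒ m₂ = 903.3333/6 = 150.55556
Σ(xᵢ − x̄)³ = 16039.5556 ⇒ m₃ = 16039.5556/6 = 2673.25926
m₂^(3/2) = 150.55556^(1.5) = 1847.33296
g₁ = m₃ / m₂^(3/2) = 2673.25926 / 1847.33296 ≈ 1.447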